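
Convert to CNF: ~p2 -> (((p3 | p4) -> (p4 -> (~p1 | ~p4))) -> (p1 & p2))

(p2 | p4) & (p2 | p1)

~p2 -> (((p3 | p4) -> (p4 -> (~p1 | ~p4))) -> (p1 & p2))
= ~~p2 | (((p3 | p4) -> (p4 -> (~p1 | ~p4))) -> (p1 & p2))   — eliminate ->
= ~~p2 | ~((p3 | p4) -> (p4 -> (~p1 | ~p4))) | (p1 & p2)   — eliminate ->
= ~~p2 | ~(~(p3 | p4) | (p4 -> (~p1 | ~p4))) | (p1 & p2)   — eliminate ->
= ~~p2 | ~(~(p3 | p4) | ~p4 | ~p1 | ~p4) | (p1 & p2)   — eliminate ->
= p2 | ~(~(p3 | p4) | ~p4 | ~p1 | ~p4) | (p1 & p2)   — double negation
= p2 | (~~(p3 | p4) & ~~p4 & ~~p1 & ~~p4) | (p1 & p2)   — De Morgan
= p2 | ((p3 | p4) & ~~p4 & ~~p1 & ~~p4) | (p1 & p2)   — double negation
= p2 | ((p3 | p4) & p4 & ~~p1 & ~~p4) | (p1 & p2)   — double negation
= p2 | ((p3 | p4) & p4 & p1 & ~~p4) | (p1 & p2)   — double negation
= p2 | ((p3 | p4) & p4 & p1 & p4) | (p1 & p2)   — double negation
= (p2 | p3 | p4 | p1) & (p2 | p3 | p4 | p2) & (p2 | p4 | p1) & (p2 | p4 | p2) & (p2 | p1 | p1) & (p2 | p1 | p2) & (p2 | p4 | p1) & (p2 | p4 | p2)   — distribute | over &
= (p2 | p4) & (p2 | p1)   — simplify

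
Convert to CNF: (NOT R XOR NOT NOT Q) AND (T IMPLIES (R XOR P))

(NOT R OR Q) AND (R OR NOT Q) AND (NOT T OR R OR P) AND (NOT T OR NOT R OR NOT P)

(NOT R XOR NOT NOT Q) AND (T IMPLIES (R XOR P))
≡ (NOT R OR NOT NOT Q) AND NOT (NOT R AND NOT NOT Q) AND (T IMPLIES (R XOR P))
≡ (NOT R OR NOT NOT Q) AND NOT (NOT R AND NOT NOT Q) AND (NOT T OR (R XOR P))
≡ (NOT R OR NOT NOT Q) AND NOT (NOT R AND NOT NOT Q) AND (NOT T OR ((R OR P) AND NOT (R AND P)))
≡ (NOT R OR Q) AND NOT (NOT R AND NOT NOT Q) AND (NOT T OR ((R OR P) AND NOT (R AND P)))
≡ (NOT R OR Q) AND (NOT NOT R OR NOT NOT NOT Q) AND (NOT T OR ((R OR P) AND NOT (R AND P)))
≡ (NOT R OR Q) AND (R OR NOT NOT NOT Q) AND (NOT T OR ((R OR P) AND NOT (R AND P)))
≡ (NOT R OR Q) AND (R OR NOT Q) AND (NOT T OR ((R OR P) AND NOT (R AND P)))
≡ (NOT R OR Q) AND (R OR NOT Q) AND (NOT T OR ((R OR P) AND (NOT R OR NOT P)))
≡ (NOT R OR Q) AND (R OR NOT Q) AND (NOT T OR R OR P) AND (NOT T OR NOT R OR NOT P)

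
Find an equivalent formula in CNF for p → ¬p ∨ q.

p → ¬p ∨ q
≡ ¬p ∨ ¬p ∨ q   [eliminate →]
≡ ¬p ∨ q   [simplify]

¬p ∨ q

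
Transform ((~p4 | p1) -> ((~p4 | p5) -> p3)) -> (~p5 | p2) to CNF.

((~p4 | p1) -> ((~p4 | p5) -> p3)) -> (~p5 | p2)
⇔ ~((~p4 | p1) -> ((~p4 | p5) -> p3)) | ~p5 | p2   (eliminate ->)
⇔ ~(~(~p4 | p1) | ((~p4 | p5) -> p3)) | ~p5 | p2   (eliminate ->)
⇔ ~(~(~p4 | p1) | ~(~p4 | p5) | p3) | ~p5 | p2   (eliminate ->)
⇔ (~~(~p4 | p1) & ~~(~p4 | p5) & ~p3) | ~p5 | p2   (De Morgan)
⇔ ((~p4 | p1) & ~~(~p4 | p5) & ~p3) | ~p5 | p2   (double negation)
⇔ ((~p4 | p1) & (~p4 | p5) & ~p3) | ~p5 | p2   (double negation)
⇔ (~p4 | p1 | ~p5 | p2) & (~p4 | p5 | ~p5 | p2) & (~p3 | ~p5 | p2)   (distribute | over &)
⇔ (~p4 | p1 | ~p5 | p2) & (~p3 | ~p5 | p2)   (simplify)

(~p4 | p1 | ~p5 | p2) & (~p3 | ~p5 | p2)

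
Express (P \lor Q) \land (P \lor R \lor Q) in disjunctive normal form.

P \lor Q

(P \lor Q) \land (P \lor R \lor Q)
≡ (P \land P) \lor (P \land R) \lor (P \land Q) \lor (Q \land P) \lor (Q \land R) \lor (Q \land Q)
≡ P \lor Q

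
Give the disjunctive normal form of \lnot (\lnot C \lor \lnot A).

\lnot (\lnot C \lor \lnot A)
≡ \lnot \lnot C \land \lnot \lnot A   [De Morgan]
≡ C \land \lnot \lnot A   [double negation]
≡ C \land A   [double negation]

C \land A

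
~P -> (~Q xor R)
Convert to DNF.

~P -> (~Q xor R)
≡ ~~P | (~Q xor R)   — eliminate ->
≡ ~~P | (~Q & ~R) | (~~Q & R)   — expand xor
≡ P | (~Q & ~R) | (~~Q & R)   — double negation
≡ P | (~Q & ~R) | (Q & R)   — double negation

P | (~Q & ~R) | (Q & R)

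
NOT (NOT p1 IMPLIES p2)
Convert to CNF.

NOT (NOT p1 IMPLIES p2)
≡ NOT (NOT NOT p1 OR p2)   — eliminate IMPLIES
≡ NOT NOT NOT p1 AND NOT p2   — De Morgan
≡ NOT p1 AND NOT p2   — double negation

NOT p1 AND NOT p2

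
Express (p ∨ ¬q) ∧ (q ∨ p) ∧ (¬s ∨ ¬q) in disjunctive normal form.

(p ∨ ¬q) ∧ (q ∨ p) ∧ (¬s ∨ ¬q)
≡ (p ∧ q ∧ ¬s) ∨ (p ∧ q ∧ ¬q) ∨ (p ∧ p ∧ ¬s) ∨ (p ∧ p ∧ ¬q) ∨ (¬q ∧ q ∧ ¬s) ∨ (¬q ∧ q ∧ ¬q) ∨ (¬q ∧ p ∧ ¬s) ∨ (¬q ∧ p ∧ ¬q)   (distribute ∧ over ∨)
≡ (p ∧ ¬s) ∨ (p ∧ ¬q)   (simplify)

(p ∧ ¬s) ∨ (p ∧ ¬q)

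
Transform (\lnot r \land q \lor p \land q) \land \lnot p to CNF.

(\lnot r \lor p) \land q \land \lnot p

(\lnot r \land q \lor p \land q) \land \lnot p
⇔ (\lnot r \lor p) \land (\lnot r \lor q) \land (q \lor p) \land (q \lor q) \land \lnot p   — distribute \lor over \land
⇔ (\lnot r \lor p) \land q \land \lnot p   — simplify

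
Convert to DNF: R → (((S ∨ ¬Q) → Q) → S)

R → (((S ∨ ¬Q) → Q) → S)
≡ ¬R ∨ (((S ∨ ¬Q) → Q) → S)   [eliminate →]
≡ ¬R ∨ ¬((S ∨ ¬Q) → Q) ∨ S   [eliminate →]
≡ ¬R ∨ ¬(¬(S ∨ ¬Q) ∨ Q) ∨ S   [eliminate →]
≡ ¬R ∨ (¬¬(S ∨ ¬Q) ∧ ¬Q) ∨ S   [De Morgan]
≡ ¬R ∨ ((S ∨ ¬Q) ∧ ¬Q) ∨ S   [double negation]
≡ ¬R ∨ (S ∧ ¬Q) ∨ (¬Q ∧ ¬Q) ∨ S   [distribute ∧ over ∨]
≡ ¬R ∨ ¬Q ∨ S   [simplify]

¬R ∨ ¬Q ∨ S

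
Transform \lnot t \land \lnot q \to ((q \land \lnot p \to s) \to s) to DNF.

t \lor q \lor s

\lnot t \land \lnot q \to ((q \land \lnot p \to s) \to s)
≡ \lnot (\lnot t \land \lnot q) \lor ((q \land \lnot p \to s) \to s)   [eliminate \to]
≡ \lnot (\lnot t \land \lnot q) \lor \lnot (q \land \lnot p \to s) \lor s   [eliminate \to]
≡ \lnot (\lnot t \land \lnot q) \lor \lnot (\lnot (q \land \lnot p) \lor s) \lor s   [eliminate \to]
≡ \lnot \lnot t \lor \lnot \lnot q \lor \lnot (\lnot (q \land \lnot p) \lor s) \lor s   [De Morgan]
≡ t \lor \lnot \lnot q \lor \lnot (\lnot (q \land \lnot p) \lor s) \lor s   [double negation]
≡ t \lor q \lor \lnot (\lnot (q \land \lnot p) \lor s) \lor s   [double negation]
≡ t \lor q \lor \lnot \lnot (q \land \lnot p) \land \lnot s \lor s   [De Morgan]
≡ t \lor q \lor q \land \lnot p \land \lnot s \lor s   [double negation]
≡ t \lor q \lor s   [simplify]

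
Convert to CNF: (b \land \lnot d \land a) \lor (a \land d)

(b \lor d) \land a

(b \land \lnot d \land a) \lor (a \land d)
≡ (b \lor a) \land (b \lor d) \land (\lnot d \lor a) \land (\lnot d \lor d) \land (a \lor a) \land (a \lor d)   [distribute \lor over \land]
≡ (b \lor d) \land a   [simplify]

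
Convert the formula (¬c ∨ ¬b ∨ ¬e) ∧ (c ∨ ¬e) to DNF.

(¬b ∧ c) ∨ ¬e

(¬c ∨ ¬b ∨ ¬e) ∧ (c ∨ ¬e)
≡ (¬c ∧ c) ∨ (¬c ∧ ¬e) ∨ (¬b ∧ c) ∨ (¬b ∧ ¬e) ∨ (¬e ∧ c) ∨ (¬e ∧ ¬e)   [distribute ∧ over ∨]
≡ (¬b ∧ c) ∨ ¬e   [simplify]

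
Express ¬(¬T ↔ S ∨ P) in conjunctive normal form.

(¬T ∨ S ∨ P) ∧ (¬S ∨ T) ∧ (¬P ∨ T)

¬(¬T ↔ S ∨ P)
= ¬((¬T → S ∨ P) ∧ (S ∨ P → ¬T))   [eliminate ↔]
= ¬((¬¬T ∨ S ∨ P) ∧ (S ∨ P → ¬T))   [eliminate →]
= ¬((¬¬T ∨ S ∨ P) ∧ (¬(S ∨ P) ∨ ¬T))   [eliminate →]
= ¬(¬¬T ∨ S ∨ P) ∨ ¬(¬(S ∨ P) ∨ ¬T)   [De Morgan]
= ¬¬¬T ∧ ¬S ∧ ¬P ∨ ¬(¬(S ∨ P) ∨ ¬T)   [De Morgan]
= ¬T ∧ ¬S ∧ ¬P ∨ ¬(¬(S ∨ P) ∨ ¬T)   [double negation]
= ¬T ∧ ¬S ∧ ¬P ∨ ¬¬(S ∨ P) ∧ ¬¬T   [De Morgan]
= ¬T ∧ ¬S ∧ ¬P ∨ (S ∨ P) ∧ ¬¬T   [double negation]
= ¬T ∧ ¬S ∧ ¬P ∨ (S ∨ P) ∧ T   [double negation]
= (¬T ∨ S ∨ P) ∧ (¬T ∨ T) ∧ (¬S ∨ S ∨ P) ∧ (¬S ∨ T) ∧ (¬P ∨ S ∨ P) ∧ (¬P ∨ T)   [distribute ∨ over ∧]
= (¬T ∨ S ∨ P) ∧ (¬S ∨ T) ∧ (¬P ∨ T)   [simplify]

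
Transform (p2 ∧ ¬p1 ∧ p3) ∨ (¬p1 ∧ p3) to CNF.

¬p1 ∧ p3

(p2 ∧ ¬p1 ∧ p3) ∨ (¬p1 ∧ p3)
≡ (p2 ∨ ¬p1) ∧ (p2 ∨ p3) ∧ (¬p1 ∨ ¬p1) ∧ (¬p1 ∨ p3) ∧ (p3 ∨ ¬p1) ∧ (p3 ∨ p3)   [distribute ∨ over ∧]
≡ ¬p1 ∧ p3   [simplify]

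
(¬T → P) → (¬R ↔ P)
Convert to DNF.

(¬T → P) → (¬R ↔ P)
= ¬(¬T → P) ∨ (¬R ↔ P)   [eliminate →]
= ¬(¬¬T ∨ P) ∨ (¬R ↔ P)   [eliminate →]
= ¬(¬¬T ∨ P) ∨ ((¬R → P) ∧ (P → ¬R))   [eliminate ↔]
= ¬(¬¬T ∨ P) ∨ ((¬¬R ∨ P) ∧ (P → ¬R))   [eliminate →]
= ¬(¬¬T ∨ P) ∨ ((¬¬R ∨ P) ∧ (¬P ∨ ¬R))   [eliminate →]
= (¬¬¬T ∧ ¬P) ∨ ((¬¬R ∨ P) ∧ (¬P ∨ ¬R))   [De Morgan]
= (¬T ∧ ¬P) ∨ ((¬¬R ∨ P) ∧ (¬P ∨ ¬R))   [double negation]
= (¬T ∧ ¬P) ∨ ((R ∨ P) ∧ (¬P ∨ ¬R))   [double negation]
= (¬T ∧ ¬P) ∨ (R ∧ ¬P) ∨ (R ∧ ¬R) ∨ (P ∧ ¬P) ∨ (P ∧ ¬R)   [distribute ∧ over ∨]
= (¬T ∧ ¬P) ∨ (R ∧ ¬P) ∨ (P ∧ ¬R)   [simplify]

(¬T ∧ ¬P) ∨ (R ∧ ¬P) ∨ (P ∧ ¬R)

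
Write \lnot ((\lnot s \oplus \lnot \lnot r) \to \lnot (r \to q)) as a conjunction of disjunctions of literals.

\lnot ((\lnot s \oplus \lnot \lnot r) \to \lnot (r \to q))
≡ \lnot (\lnot (\lnot s \oplus \lnot \lnot r) \lor \lnot (r \to q))   [eliminate \to]
≡ \lnot (\lnot ((\lnot s \lor \lnot \lnot r) \land \lnot (\lnot s \land \lnot \lnot r)) \lor \lnot (r \to q))   [expand \oplus]
≡ \lnot (\lnot ((\lnot s \lor \lnot \lnot r) \land \lnot (\lnot s \land \lnot \lnot r)) \lor \lnot (\lnot r \lor q))   [eliminate \to]
≡ \lnot \lnot ((\lnot s \lor \lnot \lnot r) \land \lnot (\lnot s \land \lnot \lnot r)) \land \lnot \lnot (\lnot r \lor q)   [De Morgan]
≡ (\lnot s \lor \lnot \lnot r) \land \lnot (\lnot s \land \lnot \lnot r) \land \lnot \lnot (\lnot r \lor q)   [double negation]
≡ (\lnot s \lor r) \land \lnot (\lnot s \land \lnot \lnot r) \land \lnot \lnot (\lnot r \lor q)   [double negation]
≡ (\lnot s \lor r) \land (\lnot \lnot s \lor \lnot \lnot \lnot r) \land \lnot \lnot (\lnot r \lor q)   [De Morgan]
≡ (\lnot s \lor r) \land (s \lor \lnot \lnot \lnot r) \land \lnot \lnot (\lnot r \lor q)   [double negation]
≡ (\lnot s \lor r) \land (s \lor \lnot r) \land \lnot \lnot (\lnot r \lor q)   [double negation]
≡ (\lnot s \lor r) \land (s \lor \lnot r) \land (\lnot r \lor q)   [double negation]

(\lnot s \lor r) \land (s \lor \lnot r) \land (\lnot r \lor q)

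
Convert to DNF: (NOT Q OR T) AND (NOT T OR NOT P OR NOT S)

(NOT Q AND NOT T) OR (NOT Q AND NOT P) OR (NOT Q AND NOT S) OR (T AND NOT P) OR (T AND NOT S)

(NOT Q OR T) AND (NOT T OR NOT P OR NOT S)
= (NOT Q AND NOT T) OR (NOT Q AND NOT P) OR (NOT Q AND NOT S) OR (T AND NOT T) OR (T AND NOT P) OR (T AND NOT S)   (distribute AND over OR)
= (NOT Q AND NOT T) OR (NOT Q AND NOT P) OR (NOT Q AND NOT S) OR (T AND NOT P) OR (T AND NOT S)   (simplify)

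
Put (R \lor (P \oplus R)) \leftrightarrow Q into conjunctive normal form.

(\lnot R \lor Q) \land (\lnot P \lor R \lor Q) \land (\lnot Q \lor R \lor P)

(R \lor (P \oplus R)) \leftrightarrow Q
= ((R \lor (P \oplus R)) \to Q) \land (Q \to (R \lor (P \oplus R)))
= (\lnot (R \lor (P \oplus R)) \lor Q) \land (Q \to (R \lor (P \oplus R)))
= (\lnot (R \lor ((P \lor R) \land \lnot (P \land R))) \lor Q) \land (Q \to (R \lor (P \oplus R)))
= (\lnot (R \lor ((P \lor R) \land \lnot (P \land R))) \lor Q) \land (\lnot Q \lor R \lor (P \oplus R))
= (\lnot (R \lor ((P \lor R) \land \lnot (P \land R))) \lor Q) \land (\lnot Q \lor R \lor ((P \lor R) \land \lnot (P \land R)))
= ((\lnot R \land \lnot ((P \lor R) \land \lnot (P \land R))) \lor Q) \land (\lnot Q \lor R \lor ((P \lor R) \land \lnot (P \land R)))
= ((\lnot R \land (\lnot (P \lor R) \lor \lnot \lnot (P \land R))) \lor Q) \land (\lnot Q \lor R \lor ((P \lor R) \land \lnot (P \land R)))
= ((\lnot R \land ((\lnot P \land \lnot R) \lor \lnot \lnot (P \land R))) \lor Q) \land (\lnot Q \lor R \lor ((P \lor R) \land \lnot (P \land R)))
= ((\lnot R \land ((\lnot P \land \lnot R) \lor (P \land R))) \lor Q) \land (\lnot Q \lor R \lor ((P \lor R) \land \lnot (P \land R)))
= ((\lnot R \land ((\lnot P \land \lnot R) \lor (P \land R))) \lor Q) \land (\lnot Q \lor R \lor ((P \lor R) \land (\lnot P \lor \lnot R)))
= (\lnot R \lor Q) \land (\lnot P \lor P \lor Q) \land (\lnot P \lor R \lor Q) \land (\lnot R \lor P \lor Q) \land (\lnot R \lor R \lor Q) \land (\lnot Q \lor R \lor P \lor R) \land (\lnot Q \lor R \lor \lnot P \lor \lnot R)
= (\lnot R \lor Q) \land (\lnot P \lor R \lor Q) \land (\lnot Q \lor R \lor P)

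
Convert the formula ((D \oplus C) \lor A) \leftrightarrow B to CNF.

((D \oplus C) \lor A) \leftrightarrow B
⇔ (((D \oplus C) \lor A) \to B) \land (B \to ((D \oplus C) \lor A))   [eliminate \leftrightarrow]
⇔ (\lnot ((D \oplus C) \lor A) \lor B) \land (B \to ((D \oplus C) \lor A))   [eliminate \to]
⇔ (\lnot (((D \lor C) \land \lnot (D \land C)) \lor A) \lor B) \land (B \to ((D \oplus C) \lor A))   [expand \oplus]
⇔ (\lnot (((D \lor C) \land \lnot (D \land C)) \lor A) \lor B) \land (\lnot B \lor (D \oplus C) \lor A)   [eliminate \to]
⇔ (\lnot (((D \lor C) \land \lnot (D \land C)) \lor A) \lor B) \land (\lnot B \lor ((D \lor C) \land \lnot (D \land C)) \lor A)   [expand \oplus]
⇔ ((\lnot ((D \lor C) \land \lnot (D \land C)) \land \lnot A) \lor B) \land (\lnot B \lor ((D \lor C) \land \lnot (D \land C)) \lor A)   [De Morgan]
⇔ (((\lnot (D \lor C) \lor \lnot \lnot (D \land C)) \land \lnot A) \lor B) \land (\lnot B \lor ((D \lor C) \land \lnot (D \land C)) \lor A)   [De Morgan]
⇔ ((((\lnot D \land \lnot C) \lor \lnot \lnot (D \land C)) \land \lnot A) \lor B) \land (\lnot B \lor ((D \lor C) \land \lnot (D \land C)) \lor A)   [De Morgan]
⇔ ((((\lnot D \land \lnot C) \lor (D \land C)) \land \lnot A) \lor B) \land (\lnot B \lor ((D \lor C) \land \lnot (D \land C)) \lor A)   [double negation]
⇔ ((((\lnot D \land \lnot C) \lor (D \land C)) \land \lnot A) \lor B) \land (\lnot B \lor ((D \lor C) \land (\lnot D \lor \lnot C)) \lor A)   [De Morgan]
⇔ (\lnot D \lor D \lor B) \land (\lnot D \lor C \lor B) \land (\lnot C \lor D \lor B) \land (\lnot C \lor C \lor B) \land (\lnot A \lor B) \land (\lnot B \lor D \lor C \lor A) \land (\lnot B \lor \lnot D \lor \lnot C \lor A)   [distribute \lor over \land]
⇔ (\lnot D \lor C \lor B) \land (\lnot C \lor D \lor B) \land (\lnot A \lor B) \land (\lnot B \lor D \lor C \lor A) \land (\lnot B \lor \lnot D \lor \lnot C \lor A)   [simplify]

(\lnot D \lor C \lor B) \land (\lnot C \lor D \lor B) \land (\lnot A \lor B) \land (\lnot B \lor D \lor C \lor A) \land (\lnot B \lor \lnot D \lor \lnot C \lor A)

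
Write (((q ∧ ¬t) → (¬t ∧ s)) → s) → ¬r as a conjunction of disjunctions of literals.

(((q ∧ ¬t) → (¬t ∧ s)) → s) → ¬r
= ¬(((q ∧ ¬t) → (¬t ∧ s)) → s) ∨ ¬r
= ¬(¬((q ∧ ¬t) → (¬t ∧ s)) ∨ s) ∨ ¬r
= ¬(¬(¬(q ∧ ¬t) ∨ (¬t ∧ s)) ∨ s) ∨ ¬r
= (¬¬(¬(q ∧ ¬t) ∨ (¬t ∧ s)) ∧ ¬s) ∨ ¬r
= ((¬(q ∧ ¬t) ∨ (¬t ∧ s)) ∧ ¬s) ∨ ¬r
= ((¬q ∨ ¬¬t ∨ (¬t ∧ s)) ∧ ¬s) ∨ ¬r
= ((¬q ∨ t ∨ (¬t ∧ s)) ∧ ¬s) ∨ ¬r
= (¬q ∨ t ∨ ¬t ∨ ¬r) ∧ (¬q ∨ t ∨ s ∨ ¬r) ∧ (¬s ∨ ¬r)
= (¬q ∨ t ∨ s ∨ ¬r) ∧ (¬s ∨ ¬r)

(¬q ∨ t ∨ s ∨ ¬r) ∧ (¬s ∨ ¬r)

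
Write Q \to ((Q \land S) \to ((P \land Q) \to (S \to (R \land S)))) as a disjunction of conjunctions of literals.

\lnot Q \lor \lnot S \lor \lnot P \lor (R \land S)

Q \to ((Q \land S) \to ((P \land Q) \to (S \to (R \land S))))
= \lnot Q \lor ((Q \land S) \to ((P \land Q) \to (S \to (R \land S))))   [eliminate \to]
= \lnot Q \lor \lnot (Q \land S) \lor ((P \land Q) \to (S \to (R \land S)))   [eliminate \to]
= \lnot Q \lor \lnot (Q \land S) \lor \lnot (P \land Q) \lor (S \to (R \land S))   [eliminate \to]
= \lnot Q \lor \lnot (Q \land S) \lor \lnot (P \land Q) \lor \lnot S \lor (R \land S)   [eliminate \to]
= \lnot Q \lor \lnot Q \lor \lnot S \lor \lnot (P \land Q) \lor \lnot S \lor (R \land S)   [De Morgan]
= \lnot Q \lor \lnot Q \lor \lnot S \lor \lnot P \lor \lnot Q \lor \lnot S \lor (R \land S)   [De Morgan]
= \lnot Q \lor \lnot S \lor \lnot P \lor (R \land S)   [simplify]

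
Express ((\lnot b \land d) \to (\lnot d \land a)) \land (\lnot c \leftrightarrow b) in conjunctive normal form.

((\lnot b \land d) \to (\lnot d \land a)) \land (\lnot c \leftrightarrow b)
= (\lnot (\lnot b \land d) \lor (\lnot d \land a)) \land (\lnot c \leftrightarrow b)   [eliminate \to]
= (\lnot (\lnot b \land d) \lor (\lnot d \land a)) \land (\lnot c \to b) \land (b \to \lnot c)   [eliminate \leftrightarrow]
= (\lnot (\lnot b \land d) \lor (\lnot d \land a)) \land (\lnot \lnot c \lor b) \land (b \to \lnot c)   [eliminate \to]
= (\lnot (\lnot b \land d) \lor (\lnot d \land a)) \land (\lnot \lnot c \lor b) \land (\lnot b \lor \lnot c)   [eliminate \to]
= (\lnot \lnot b \lor \lnot d \lor (\lnot d \land a)) \land (\lnot \lnot c \lor b) \land (\lnot b \lor \lnot c)   [De Morgan]
= (b \lor \lnot d \lor (\lnot d \land a)) \land (\lnot \lnot c \lor b) \land (\lnot b \lor \lnot c)   [double negation]
= (b \lor \lnot d \lor (\lnot d \land a)) \land (c \lor b) \land (\lnot b \lor \lnot c)   [double negation]
= (b \lor \lnot d \lor \lnot d) \land (b \lor \lnot d \lor a) \land (c \lor b) \land (\lnot b \lor \lnot c)   [distribute \lor over \land]
= (b \lor \lnot d) \land (c \lor b) \land (\lnot b \lor \lnot c)   [simplify]

(b \lor \lnot d) \land (c \lor b) \land (\lnot b \lor \lnot c)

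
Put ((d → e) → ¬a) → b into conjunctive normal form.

((d → e) → ¬a) → b
⇔ ¬((d → e) → ¬a) ∨ b   [eliminate →]
⇔ ¬(¬(d → e) ∨ ¬a) ∨ b   [eliminate →]
⇔ ¬(¬(¬d ∨ e) ∨ ¬a) ∨ b   [eliminate →]
⇔ (¬¬(¬d ∨ e) ∧ ¬¬a) ∨ b   [De Morgan]
⇔ ((¬d ∨ e) ∧ ¬¬a) ∨ b   [double negation]
⇔ ((¬d ∨ e) ∧ a) ∨ b   [double negation]
⇔ (¬d ∨ e ∨ b) ∧ (a ∨ b)   [distribute ∨ over ∧]

(¬d ∨ e ∨ b) ∧ (a ∨ b)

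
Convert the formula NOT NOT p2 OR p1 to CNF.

NOT NOT p2 OR p1
≡ p2 OR p1   [double negation]

p2 OR p1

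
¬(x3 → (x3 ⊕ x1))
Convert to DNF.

x3 ∧ x1

¬(x3 → (x3 ⊕ x1))
≡ ¬(¬x3 ∨ (x3 ⊕ x1))
≡ ¬(¬x3 ∨ (x3 ∧ ¬x1) ∨ (¬x3 ∧ x1))
≡ ¬¬x3 ∧ ¬(x3 ∧ ¬x1) ∧ ¬(¬x3 ∧ x1)
≡ x3 ∧ ¬(x3 ∧ ¬x1) ∧ ¬(¬x3 ∧ x1)
≡ x3 ∧ (¬x3 ∨ ¬¬x1) ∧ ¬(¬x3 ∧ x1)
≡ x3 ∧ (¬x3 ∨ x1) ∧ ¬(¬x3 ∧ x1)
≡ x3 ∧ (¬x3 ∨ x1) ∧ (¬¬x3 ∨ ¬x1)
≡ x3 ∧ (¬x3 ∨ x1) ∧ (x3 ∨ ¬x1)
≡ (x3 ∧ ¬x3 ∧ x3) ∨ (x3 ∧ ¬x3 ∧ ¬x1) ∨ (x3 ∧ x1 ∧ x3) ∨ (x3 ∧ x1 ∧ ¬x1)
≡ x3 ∧ x1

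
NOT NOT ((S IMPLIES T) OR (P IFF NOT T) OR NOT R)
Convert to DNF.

NOT NOT ((S IMPLIES T) OR (P IFF NOT T) OR NOT R)
= NOT NOT (NOT S OR T OR (P IFF NOT T) OR NOT R)   (eliminate IMPLIES)
= NOT NOT (NOT S OR T OR ((P IMPLIES NOT T) AND (NOT T IMPLIES P)) OR NOT R)   (eliminate IFF)
= NOT NOT (NOT S OR T OR ((NOT P OR NOT T) AND (NOT T IMPLIES P)) OR NOT R)   (eliminate IMPLIES)
= NOT NOT (NOT S OR T OR ((NOT P OR NOT T) AND (NOT NOT T OR P)) OR NOT R)   (eliminate IMPLIES)
= NOT S OR T OR ((NOT P OR NOT T) AND (NOT NOT T OR P)) OR NOT R   (double negation)
= NOT S OR T OR ((NOT P OR NOT T) AND (T OR P)) OR NOT R   (double negation)
= NOT S OR T OR (NOT P AND T) OR (NOT P AND P) OR (NOT T AND T) OR (NOT T AND P) OR NOT R   (distribute AND over OR)
= NOT S OR T OR (NOT T AND P) OR NOT R   (simplify)

NOT S OR T OR (NOT T AND P) OR NOT R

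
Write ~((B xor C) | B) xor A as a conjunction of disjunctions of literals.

(~C | B | A) & (~B | A) & (B | C | ~A)

~((B xor C) | B) xor A
= (~((B xor C) | B) | A) & ~(~((B xor C) | B) & A)   [expand xor]
= (~(((B | C) & ~(B & C)) | B) | A) & ~(~((B xor C) | B) & A)   [expand xor]
= (~(((B | C) & ~(B & C)) | B) | A) & ~(~(((B | C) & ~(B & C)) | B) & A)   [expand xor]
= ((~((B | C) & ~(B & C)) & ~B) | A) & ~(~(((B | C) & ~(B & C)) | B) & A)   [De Morgan]
= (((~(B | C) | ~~(B & C)) & ~B) | A) & ~(~(((B | C) & ~(B & C)) | B) & A)   [De Morgan]
= ((((~B & ~C) | ~~(B & C)) & ~B) | A) & ~(~(((B | C) & ~(B & C)) | B) & A)   [De Morgan]
= ((((~B & ~C) | (B & C)) & ~B) | A) & ~(~(((B | C) & ~(B & C)) | B) & A)   [double negation]
= ((((~B & ~C) | (B & C)) & ~B) | A) & (~~(((B | C) & ~(B & C)) | B) | ~A)   [De Morgan]
= ((((~B & ~C) | (B & C)) & ~B) | A) & (((B | C) & ~(B & C)) | B | ~A)   [double negation]
= ((((~B & ~C) | (B & C)) & ~B) | A) & (((B | C) & (~B | ~C)) | B | ~A)   [De Morgan]
= (~B | B | A) & (~B | C | A) & (~C | B | A) & (~C | C | A) & (~B | A) & (B | C | B | ~A) & (~B | ~C | B | ~A)   [distribute | over &]
= (~C | B | A) & (~B | A) & (B | C | ~A)   [simplify]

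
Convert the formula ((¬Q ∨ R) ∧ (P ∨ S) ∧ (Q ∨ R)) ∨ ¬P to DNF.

(R ∧ P) ∨ (R ∧ S) ∨ ¬P

((¬Q ∨ R) ∧ (P ∨ S) ∧ (Q ∨ R)) ∨ ¬P
≡ (¬Q ∧ P ∧ Q) ∨ (¬Q ∧ P ∧ R) ∨ (¬Q ∧ S ∧ Q) ∨ (¬Q ∧ S ∧ R) ∨ (R ∧ P ∧ Q) ∨ (R ∧ P ∧ R) ∨ (R ∧ S ∧ Q) ∨ (R ∧ S ∧ R) ∨ ¬P   [distribute ∧ over ∨]
≡ (R ∧ P) ∨ (R ∧ S) ∨ ¬P   [simplify]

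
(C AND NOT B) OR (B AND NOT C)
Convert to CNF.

(C OR B) AND (NOT B OR NOT C)

(C AND NOT B) OR (B AND NOT C)
≡ (C OR B) AND (C OR NOT C) AND (NOT B OR B) AND (NOT B OR NOT C)   — distribute OR over AND
≡ (C OR B) AND (NOT B OR NOT C)   — simplify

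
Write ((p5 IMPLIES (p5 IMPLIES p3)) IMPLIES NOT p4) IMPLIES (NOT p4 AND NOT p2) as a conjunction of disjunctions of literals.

((p5 IMPLIES (p5 IMPLIES p3)) IMPLIES NOT p4) IMPLIES (NOT p4 AND NOT p2)
≡ NOT ((p5 IMPLIES (p5 IMPLIES p3)) IMPLIES NOT p4) OR (NOT p4 AND NOT p2)
≡ NOT (NOT (p5 IMPLIES (p5 IMPLIES p3)) OR NOT p4) OR (NOT p4 AND NOT p2)
≡ NOT (NOT (NOT p5 OR (p5 IMPLIES p3)) OR NOT p4) OR (NOT p4 AND NOT p2)
≡ NOT (NOT (NOT p5 OR NOT p5 OR p3) OR NOT p4) OR (NOT p4 AND NOT p2)
≡ (NOT NOT (NOT p5 OR NOT p5 OR p3) AND NOT NOT p4) OR (NOT p4 AND NOT p2)
≡ ((NOT p5 OR NOT p5 OR p3) AND NOT NOT p4) OR (NOT p4 AND NOT p2)
≡ ((NOT p5 OR NOT p5 OR p3) AND p4) OR (NOT p4 AND NOT p2)
≡ (NOT p5 OR NOT p5 OR p3 OR NOT p4) AND (NOT p5 OR NOT p5 OR p3 OR NOT p2) AND (p4 OR NOT p4) AND (p4 OR NOT p2)
≡ (NOT p5 OR p3 OR NOT p4) AND (NOT p5 OR p3 OR NOT p2) AND (p4 OR NOT p2)

(NOT p5 OR p3 OR NOT p4) AND (NOT p5 OR p3 OR NOT p2) AND (p4 OR NOT p2)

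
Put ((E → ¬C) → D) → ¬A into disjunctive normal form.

((E → ¬C) → D) → ¬A
⇔ ¬((E → ¬C) → D) ∨ ¬A   — eliminate →
⇔ ¬(¬(E → ¬C) ∨ D) ∨ ¬A   — eliminate →
⇔ ¬(¬(¬E ∨ ¬C) ∨ D) ∨ ¬A   — eliminate →
⇔ (¬¬(¬E ∨ ¬C) ∧ ¬D) ∨ ¬A   — De Morgan
⇔ ((¬E ∨ ¬C) ∧ ¬D) ∨ ¬A   — double negation
⇔ (¬E ∧ ¬D) ∨ (¬C ∧ ¬D) ∨ ¬A   — distribute ∧ over ∨

(¬E ∧ ¬D) ∨ (¬C ∧ ¬D) ∨ ¬A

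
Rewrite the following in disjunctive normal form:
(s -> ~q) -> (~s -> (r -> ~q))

s | ~r | ~q

(s -> ~q) -> (~s -> (r -> ~q))
≡ ~(s -> ~q) | (~s -> (r -> ~q))   [eliminate ->]
≡ ~(~s | ~q) | (~s -> (r -> ~q))   [eliminate ->]
≡ ~(~s | ~q) | ~~s | (r -> ~q)   [eliminate ->]
≡ ~(~s | ~q) | ~~s | ~r | ~q   [eliminate ->]
≡ (~~s & ~~q) | ~~s | ~r | ~q   [De Morgan]
≡ (s & ~~q) | ~~s | ~r | ~q   [double negation]
≡ (s & q) | ~~s | ~r | ~q   [double negation]
≡ (s & q) | s | ~r | ~q   [double negation]
≡ s | ~r | ~q   [simplify]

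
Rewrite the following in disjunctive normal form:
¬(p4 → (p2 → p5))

¬(p4 → (p2 → p5))
≡ ¬(¬p4 ∨ (p2 → p5))
≡ ¬(¬p4 ∨ ¬p2 ∨ p5)
≡ ¬¬p4 ∧ ¬¬p2 ∧ ¬p5
≡ p4 ∧ ¬¬p2 ∧ ¬p5
≡ p4 ∧ p2 ∧ ¬p5

p4 ∧ p2 ∧ ¬p5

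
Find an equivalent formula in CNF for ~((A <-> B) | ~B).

~((A <-> B) | ~B)
⇔ ~(((A -> B) & (B -> A)) | ~B)   — eliminate <->
⇔ ~(((~A | B) & (B -> A)) | ~B)   — eliminate ->
⇔ ~(((~A | B) & (~B | A)) | ~B)   — eliminate ->
⇔ ~((~A | B) & (~B | A)) & ~~B   — De Morgan
⇔ (~(~A | B) | ~(~B | A)) & ~~B   — De Morgan
⇔ ((~~A & ~B) | ~(~B | A)) & ~~B   — De Morgan
⇔ ((A & ~B) | ~(~B | A)) & ~~B   — double negation
⇔ ((A & ~B) | (~~B & ~A)) & ~~B   — De Morgan
⇔ ((A & ~B) | (B & ~A)) & ~~B   — double negation
⇔ ((A & ~B) | (B & ~A)) & B   — double negation
⇔ (A | B) & (A | ~A) & (~B | B) & (~B | ~A) & B   — distribute | over &
⇔ (~B | ~A) & B   — simplify

(~B | ~A) & B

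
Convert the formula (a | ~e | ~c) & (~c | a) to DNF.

(a | ~e | ~c) & (~c | a)
≡ (a & ~c) | (a & a) | (~e & ~c) | (~e & a) | (~c & ~c) | (~c & a)   — distribute & over |
≡ a | ~c   — simplify

a | ~c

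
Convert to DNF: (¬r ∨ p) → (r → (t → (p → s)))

(¬r ∨ p) → (r → (t → (p → s)))
≡ ¬(¬r ∨ p) ∨ (r → (t → (p → s)))   (eliminate →)
≡ ¬(¬r ∨ p) ∨ ¬r ∨ (t → (p → s))   (eliminate →)
≡ ¬(¬r ∨ p) ∨ ¬r ∨ ¬t ∨ (p → s)   (eliminate →)
≡ ¬(¬r ∨ p) ∨ ¬r ∨ ¬t ∨ ¬p ∨ s   (eliminate →)
≡ (¬¬r ∧ ¬p) ∨ ¬r ∨ ¬t ∨ ¬p ∨ s   (De Morgan)
≡ (r ∧ ¬p) ∨ ¬r ∨ ¬t ∨ ¬p ∨ s   (double negation)
≡ ¬r ∨ ¬t ∨ ¬p ∨ s   (simplify)

¬r ∨ ¬t ∨ ¬p ∨ s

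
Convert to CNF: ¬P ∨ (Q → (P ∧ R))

¬P ∨ ¬Q ∨ R

¬P ∨ (Q → (P ∧ R))
⇔ ¬P ∨ ¬Q ∨ (P ∧ R)   — eliminate →
⇔ (¬P ∨ ¬Q ∨ P) ∧ (¬P ∨ ¬Q ∨ R)   — distribute ∨ over ∧
⇔ ¬P ∨ ¬Q ∨ R   — simplify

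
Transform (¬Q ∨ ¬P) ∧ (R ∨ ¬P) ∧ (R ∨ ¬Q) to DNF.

(¬Q ∨ ¬P) ∧ (R ∨ ¬P) ∧ (R ∨ ¬Q)
= (¬Q ∧ R ∧ R) ∨ (¬Q ∧ R ∧ ¬Q) ∨ (¬Q ∧ ¬P ∧ R) ∨ (¬Q ∧ ¬P ∧ ¬Q) ∨ (¬P ∧ R ∧ R) ∨ (¬P ∧ R ∧ ¬Q) ∨ (¬P ∧ ¬P ∧ R) ∨ (¬P ∧ ¬P ∧ ¬Q)   [distribute ∧ over ∨]
= (¬Q ∧ R) ∨ (¬Q ∧ ¬P) ∨ (¬P ∧ R)   [simplify]

(¬Q ∧ R) ∨ (¬Q ∧ ¬P) ∨ (¬P ∧ R)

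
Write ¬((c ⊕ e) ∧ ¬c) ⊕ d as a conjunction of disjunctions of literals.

¬((c ⊕ e) ∧ ¬c) ⊕ d
≡ (¬((c ⊕ e) ∧ ¬c) ∨ d) ∧ ¬(¬((c ⊕ e) ∧ ¬c) ∧ d)   (expand ⊕)
≡ (¬((c ∨ e) ∧ ¬(c ∧ e) ∧ ¬c) ∨ d) ∧ ¬(¬((c ⊕ e) ∧ ¬c) ∧ d)   (expand ⊕)
≡ (¬((c ∨ e) ∧ ¬(c ∧ e) ∧ ¬c) ∨ d) ∧ ¬(¬((c ∨ e) ∧ ¬(c ∧ e) ∧ ¬c) ∧ d)   (expand ⊕)
≡ (¬(c ∨ e) ∨ ¬¬(c ∧ e) ∨ ¬¬c ∨ d) ∧ ¬(¬((c ∨ e) ∧ ¬(c ∧ e) ∧ ¬c) ∧ d)   (De Morgan)
≡ ((¬c ∧ ¬e) ∨ ¬¬(c ∧ e) ∨ ¬¬c ∨ d) ∧ ¬(¬((c ∨ e) ∧ ¬(c ∧ e) ∧ ¬c) ∧ d)   (De Morgan)
≡ ((¬c ∧ ¬e) ∨ (c ∧ e) ∨ ¬¬c ∨ d) ∧ ¬(¬((c ∨ e) ∧ ¬(c ∧ e) ∧ ¬c) ∧ d)   (double negation)
≡ ((¬c ∧ ¬e) ∨ (c ∧ e) ∨ c ∨ d) ∧ ¬(¬((c ∨ e) ∧ ¬(c ∧ e) ∧ ¬c) ∧ d)   (double negation)
≡ ((¬c ∧ ¬e) ∨ (c ∧ e) ∨ c ∨ d) ∧ (¬¬((c ∨ e) ∧ ¬(c ∧ e) ∧ ¬c) ∨ ¬d)   (De Morgan)
≡ ((¬c ∧ ¬e) ∨ (c ∧ e) ∨ c ∨ d) ∧ (((c ∨ e) ∧ ¬(c ∧ e) ∧ ¬c) ∨ ¬d)   (double negation)
≡ ((¬c ∧ ¬e) ∨ (c ∧ e) ∨ c ∨ d) ∧ (((c ∨ e) ∧ (¬c ∨ ¬e) ∧ ¬c) ∨ ¬d)   (De Morgan)
≡ (¬c ∨ c ∨ c ∨ d) ∧ (¬c ∨ e ∨ c ∨ d) ∧ (¬e ∨ c ∨ c ∨ d) ∧ (¬e ∨ e ∨ c ∨ d) ∧ (c ∨ e ∨ ¬d) ∧ (¬c ∨ ¬e ∨ ¬d) ∧ (¬c ∨ ¬d)   (distribute ∨ over ∧)
≡ (¬e ∨ c ∨ d) ∧ (c ∨ e ∨ ¬d) ∧ (¬c ∨ ¬d)   (simplify)

(¬e ∨ c ∨ d) ∧ (c ∨ e ∨ ¬d) ∧ (¬c ∨ ¬d)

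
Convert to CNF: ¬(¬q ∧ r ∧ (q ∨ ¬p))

¬(¬q ∧ r ∧ (q ∨ ¬p))
= ¬¬q ∨ ¬r ∨ ¬(q ∨ ¬p)   (De Morgan)
= q ∨ ¬r ∨ ¬(q ∨ ¬p)   (double negation)
= q ∨ ¬r ∨ (¬q ∧ ¬¬p)   (De Morgan)
= q ∨ ¬r ∨ (¬q ∧ p)   (double negation)
= (q ∨ ¬r ∨ ¬q) ∧ (q ∨ ¬r ∨ p)   (distribute ∨ over ∧)
= q ∨ ¬r ∨ p   (simplify)

q ∨ ¬r ∨ p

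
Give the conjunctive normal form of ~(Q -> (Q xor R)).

~(Q -> (Q xor R))
⇔ ~(~Q | (Q xor R))   (eliminate ->)
⇔ ~(~Q | ((Q | R) & ~(Q & R)))   (expand xor)
⇔ ~~Q & ~((Q | R) & ~(Q & R))   (De Morgan)
⇔ Q & ~((Q | R) & ~(Q & R))   (double negation)
⇔ Q & (~(Q | R) | ~~(Q & R))   (De Morgan)
⇔ Q & ((~Q & ~R) | ~~(Q & R))   (De Morgan)
⇔ Q & ((~Q & ~R) | (Q & R))   (double negation)
⇔ Q & (~Q | Q) & (~Q | R) & (~R | Q) & (~R | R)   (distribute | over &)
⇔ Q & (~Q | R)   (simplify)

Q & (~Q | R)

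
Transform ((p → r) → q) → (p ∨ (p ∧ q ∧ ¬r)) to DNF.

((p → r) → q) → (p ∨ (p ∧ q ∧ ¬r))
≡ ¬((p → r) → q) ∨ p ∨ (p ∧ q ∧ ¬r)   [eliminate →]
≡ ¬(¬(p → r) ∨ q) ∨ p ∨ (p ∧ q ∧ ¬r)   [eliminate →]
≡ ¬(¬(¬p ∨ r) ∨ q) ∨ p ∨ (p ∧ q ∧ ¬r)   [eliminate →]
≡ (¬¬(¬p ∨ r) ∧ ¬q) ∨ p ∨ (p ∧ q ∧ ¬r)   [De Morgan]
≡ ((¬p ∨ r) ∧ ¬q) ∨ p ∨ (p ∧ q ∧ ¬r)   [double negation]
≡ (¬p ∧ ¬q) ∨ (r ∧ ¬q) ∨ p ∨ (p ∧ q ∧ ¬r)   [distribute ∧ over ∨]
≡ (¬p ∧ ¬q) ∨ (r ∧ ¬q) ∨ p   [simplify]

(¬p ∧ ¬q) ∨ (r ∧ ¬q) ∨ p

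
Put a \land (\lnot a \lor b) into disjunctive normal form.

a \land b

a \land (\lnot a \lor b)
⇔ (a \land \lnot a) \lor (a \land b)   [distribute \land over \lor]
⇔ a \land b   [simplify]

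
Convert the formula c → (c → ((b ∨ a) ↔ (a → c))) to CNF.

¬c ∨ a ∨ b

c → (c → ((b ∨ a) ↔ (a → c)))
⇔ ¬c ∨ (c → ((b ∨ a) ↔ (a → c)))   (eliminate →)
⇔ ¬c ∨ ¬c ∨ ((b ∨ a) ↔ (a → c))   (eliminate →)
⇔ ¬c ∨ ¬c ∨ (((b ∨ a) → (a → c)) ∧ ((a → c) → (b ∨ a)))   (eliminate ↔)
⇔ ¬c ∨ ¬c ∨ ((¬(b ∨ a) ∨ (a → c)) ∧ ((a → c) → (b ∨ a)))   (eliminate →)
⇔ ¬c ∨ ¬c ∨ ((¬(b ∨ a) ∨ ¬a ∨ c) ∧ ((a → c) → (b ∨ a)))   (eliminate →)
⇔ ¬c ∨ ¬c ∨ ((¬(b ∨ a) ∨ ¬a ∨ c) ∧ (¬(a → c) ∨ b ∨ a))   (eliminate →)
⇔ ¬c ∨ ¬c ∨ ((¬(b ∨ a) ∨ ¬a ∨ c) ∧ (¬(¬a ∨ c) ∨ b ∨ a))   (eliminate →)
⇔ ¬c ∨ ¬c ∨ (((¬b ∧ ¬a) ∨ ¬a ∨ c) ∧ (¬(¬a ∨ c) ∨ b ∨ a))   (De Morgan)
⇔ ¬c ∨ ¬c ∨ (((¬b ∧ ¬a) ∨ ¬a ∨ c) ∧ ((¬¬a ∧ ¬c) ∨ b ∨ a))   (De Morgan)
⇔ ¬c ∨ ¬c ∨ (((¬b ∧ ¬a) ∨ ¬a ∨ c) ∧ ((a ∧ ¬c) ∨ b ∨ a))   (double negation)
⇔ (¬c ∨ ¬c ∨ ¬b ∨ ¬a ∨ c) ∧ (¬c ∨ ¬c ∨ ¬a ∨ ¬a ∨ c) ∧ (¬c ∨ ¬c ∨ a ∨ b ∨ a) ∧ (¬c ∨ ¬c ∨ ¬c ∨ b ∨ a)   (distribute ∨ over ∧)
⇔ ¬c ∨ a ∨ b   (simplify)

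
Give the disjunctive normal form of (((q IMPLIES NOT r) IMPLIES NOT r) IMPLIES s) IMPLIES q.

(NOT r AND NOT s) OR q

(((q IMPLIES NOT r) IMPLIES NOT r) IMPLIES s) IMPLIES q
≡ NOT (((q IMPLIES NOT r) IMPLIES NOT r) IMPLIES s) OR q   [eliminate IMPLIES]
≡ NOT (NOT ((q IMPLIES NOT r) IMPLIES NOT r) OR s) OR q   [eliminate IMPLIES]
≡ NOT (NOT (NOT (q IMPLIES NOT r) OR NOT r) OR s) OR q   [eliminate IMPLIES]
≡ NOT (NOT (NOT (NOT q OR NOT r) OR NOT r) OR s) OR q   [eliminate IMPLIES]
≡ (NOT NOT (NOT (NOT q OR NOT r) OR NOT r) AND NOT s) OR q   [De Morgan]
≡ ((NOT (NOT q OR NOT r) OR NOT r) AND NOT s) OR q   [double negation]
≡ (((NOT NOT q AND NOT NOT r) OR NOT r) AND NOT s) OR q   [De Morgan]
≡ (((q AND NOT NOT r) OR NOT r) AND NOT s) OR q   [double negation]
≡ (((q AND r) OR NOT r) AND NOT s) OR q   [double negation]
≡ (q AND r AND NOT s) OR (NOT r AND NOT s) OR q   [distribute AND over OR]
≡ (NOT r AND NOT s) OR q   [simplify]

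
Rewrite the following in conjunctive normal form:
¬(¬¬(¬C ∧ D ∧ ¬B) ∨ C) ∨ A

¬(¬¬(¬C ∧ D ∧ ¬B) ∨ C) ∨ A
≡ (¬¬¬(¬C ∧ D ∧ ¬B) ∧ ¬C) ∨ A   — De Morgan
≡ (¬(¬C ∧ D ∧ ¬B) ∧ ¬C) ∨ A   — double negation
≡ ((¬¬C ∨ ¬D ∨ ¬¬B) ∧ ¬C) ∨ A   — De Morgan
≡ ((C ∨ ¬D ∨ ¬¬B) ∧ ¬C) ∨ A   — double negation
≡ ((C ∨ ¬D ∨ B) ∧ ¬C) ∨ A   — double negation
≡ (C ∨ ¬D ∨ B ∨ A) ∧ (¬C ∨ A)   — distribute ∨ over ∧

(C ∨ ¬D ∨ B ∨ A) ∧ (¬C ∨ A)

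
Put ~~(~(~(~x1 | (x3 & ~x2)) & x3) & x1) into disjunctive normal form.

(x3 & ~x2 & x1) | (~x3 & x1)

~~(~(~(~x1 | (x3 & ~x2)) & x3) & x1)
≡ ~(~(~x1 | (x3 & ~x2)) & x3) & x1
≡ (~~(~x1 | (x3 & ~x2)) | ~x3) & x1
≡ (~x1 | (x3 & ~x2) | ~x3) & x1
≡ (~x1 & x1) | (x3 & ~x2 & x1) | (~x3 & x1)
≡ (x3 & ~x2 & x1) | (~x3 & x1)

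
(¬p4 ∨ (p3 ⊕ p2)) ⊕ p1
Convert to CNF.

(¬p4 ∨ p3 ∨ p2 ∨ p1) ∧ (¬p4 ∨ ¬p3 ∨ ¬p2 ∨ p1) ∧ (p4 ∨ ¬p1) ∧ (¬p3 ∨ p2 ∨ ¬p1) ∧ (¬p2 ∨ p3 ∨ ¬p1)

(¬p4 ∨ (p3 ⊕ p2)) ⊕ p1
≡ (¬p4 ∨ (p3 ⊕ p2) ∨ p1) ∧ ¬((¬p4 ∨ (p3 ⊕ p2)) ∧ p1)   [expand ⊕]
≡ (¬p4 ∨ ((p3 ∨ p2) ∧ ¬(p3 ∧ p2)) ∨ p1) ∧ ¬((¬p4 ∨ (p3 ⊕ p2)) ∧ p1)   [expand ⊕]
≡ (¬p4 ∨ ((p3 ∨ p2) ∧ ¬(p3 ∧ p2)) ∨ p1) ∧ ¬((¬p4 ∨ ((p3 ∨ p2) ∧ ¬(p3 ∧ p2))) ∧ p1)   [expand ⊕]
≡ (¬p4 ∨ ((p3 ∨ p2) ∧ (¬p3 ∨ ¬p2)) ∨ p1) ∧ ¬((¬p4 ∨ ((p3 ∨ p2) ∧ ¬(p3 ∧ p2))) ∧ p1)   [De Morgan]
≡ (¬p4 ∨ ((p3 ∨ p2) ∧ (¬p3 ∨ ¬p2)) ∨ p1) ∧ (¬(¬p4 ∨ ((p3 ∨ p2) ∧ ¬(p3 ∧ p2))) ∨ ¬p1)   [De Morgan]
≡ (¬p4 ∨ ((p3 ∨ p2) ∧ (¬p3 ∨ ¬p2)) ∨ p1) ∧ ((¬¬p4 ∧ ¬((p3 ∨ p2) ∧ ¬(p3 ∧ p2))) ∨ ¬p1)   [De Morgan]
≡ (¬p4 ∨ ((p3 ∨ p2) ∧ (¬p3 ∨ ¬p2)) ∨ p1) ∧ ((p4 ∧ ¬((p3 ∨ p2) ∧ ¬(p3 ∧ p2))) ∨ ¬p1)   [double negation]
≡ (¬p4 ∨ ((p3 ∨ p2) ∧ (¬p3 ∨ ¬p2)) ∨ p1) ∧ ((p4 ∧ (¬(p3 ∨ p2) ∨ ¬¬(p3 ∧ p2))) ∨ ¬p1)   [De Morgan]
≡ (¬p4 ∨ ((p3 ∨ p2) ∧ (¬p3 ∨ ¬p2)) ∨ p1) ∧ ((p4 ∧ ((¬p3 ∧ ¬p2) ∨ ¬¬(p3 ∧ p2))) ∨ ¬p1)   [De Morgan]
≡ (¬p4 ∨ ((p3 ∨ p2) ∧ (¬p3 ∨ ¬p2)) ∨ p1) ∧ ((p4 ∧ ((¬p3 ∧ ¬p2) ∨ (p3 ∧ p2))) ∨ ¬p1)   [double negation]
≡ (¬p4 ∨ p3 ∨ p2 ∨ p1) ∧ (¬p4 ∨ ¬p3 ∨ ¬p2 ∨ p1) ∧ (p4 ∨ ¬p1) ∧ (¬p3 ∨ p3 ∨ ¬p1) ∧ (¬p3 ∨ p2 ∨ ¬p1) ∧ (¬p2 ∨ p3 ∨ ¬p1) ∧ (¬p2 ∨ p2 ∨ ¬p1)   [distribute ∨ over ∧]
≡ (¬p4 ∨ p3 ∨ p2 ∨ p1) ∧ (¬p4 ∨ ¬p3 ∨ ¬p2 ∨ p1) ∧ (p4 ∨ ¬p1) ∧ (¬p3 ∨ p2 ∨ ¬p1) ∧ (¬p2 ∨ p3 ∨ ¬p1)   [simplify]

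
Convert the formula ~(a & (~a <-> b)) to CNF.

~(a & (~a <-> b))
⇔ ~(a & (~a -> b) & (b -> ~a))   — eliminate <->
⇔ ~(a & (~~a | b) & (b -> ~a))   — eliminate ->
⇔ ~(a & (~~a | b) & (~b | ~a))   — eliminate ->
⇔ ~a | ~(~~a | b) | ~(~b | ~a)   — De Morgan
⇔ ~a | (~~~a & ~b) | ~(~b | ~a)   — De Morgan
⇔ ~a | (~a & ~b) | ~(~b | ~a)   — double negation
⇔ ~a | (~a & ~b) | (~~b & ~~a)   — De Morgan
⇔ ~a | (~a & ~b) | (b & ~~a)   — double negation
⇔ ~a | (~a & ~b) | (b & a)   — double negation
⇔ (~a | ~a | b) & (~a | ~a | a) & (~a | ~b | b) & (~a | ~b | a)   — distribute | over &
⇔ ~a | b   — simplify

~a | b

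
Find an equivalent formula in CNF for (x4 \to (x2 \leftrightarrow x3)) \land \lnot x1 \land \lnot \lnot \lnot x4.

(x4 \to (x2 \leftrightarrow x3)) \land \lnot x1 \land \lnot \lnot \lnot x4
≡ (\lnot x4 \lor (x2 \leftrightarrow x3)) \land \lnot x1 \land \lnot \lnot \lnot x4   [eliminate \to]
≡ (\lnot x4 \lor ((x2 \to x3) \land (x3 \to x2))) \land \lnot x1 \land \lnot \lnot \lnot x4   [eliminate \leftrightarrow]
≡ (\lnot x4 \lor ((\lnot x2 \lor x3) \land (x3 \to x2))) \land \lnot x1 \land \lnot \lnot \lnot x4   [eliminate \to]
≡ (\lnot x4 \lor ((\lnot x2 \lor x3) \land (\lnot x3 \lor x2))) \land \lnot x1 \land \lnot \lnot \lnot x4   [eliminate \to]
≡ (\lnot x4 \lor ((\lnot x2 \lor x3) \land (\lnot x3 \lor x2))) \land \lnot x1 \land \lnot x4   [double negation]
≡ (\lnot x4 \lor \lnot x2 \lor x3) \land (\lnot x4 \lor \lnot x3 \lor x2) \land \lnot x1 \land \lnot x4   [distribute \lor over \land]
≡ \lnot x1 \land \lnot x4   [simplify]

\lnot x1 \land \lnot x4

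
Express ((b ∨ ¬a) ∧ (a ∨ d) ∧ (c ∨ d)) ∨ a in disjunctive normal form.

((b ∨ ¬a) ∧ (a ∨ d) ∧ (c ∨ d)) ∨ a
⇔ (b ∧ a ∧ c) ∨ (b ∧ a ∧ d) ∨ (b ∧ d ∧ c) ∨ (b ∧ d ∧ d) ∨ (¬a ∧ a ∧ c) ∨ (¬a ∧ a ∧ d) ∨ (¬a ∧ d ∧ c) ∨ (¬a ∧ d ∧ d) ∨ a   [distribute ∧ over ∨]
⇔ (b ∧ d) ∨ (¬a ∧ d) ∨ a   [simplify]

(b ∧ d) ∨ (¬a ∧ d) ∨ a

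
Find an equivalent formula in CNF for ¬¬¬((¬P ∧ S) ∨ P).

¬¬¬((¬P ∧ S) ∨ P)
≡ ¬((¬P ∧ S) ∨ P)   [double negation]
≡ ¬(¬P ∧ S) ∧ ¬P   [De Morgan]
≡ (¬¬P ∨ ¬S) ∧ ¬P   [De Morgan]
≡ (P ∨ ¬S) ∧ ¬P   [double negation]

(P ∨ ¬S) ∧ ¬P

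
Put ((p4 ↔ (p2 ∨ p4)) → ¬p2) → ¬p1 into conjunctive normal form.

((p4 ↔ (p2 ∨ p4)) → ¬p2) → ¬p1
= ¬((p4 ↔ (p2 ∨ p4)) → ¬p2) ∨ ¬p1   — eliminate →
= ¬(¬(p4 ↔ (p2 ∨ p4)) ∨ ¬p2) ∨ ¬p1   — eliminate →
= ¬(¬((p4 → (p2 ∨ p4)) ∧ ((p2 ∨ p4) → p4)) ∨ ¬p2) ∨ ¬p1   — eliminate ↔
= ¬(¬((¬p4 ∨ p2 ∨ p4) ∧ ((p2 ∨ p4) → p4)) ∨ ¬p2) ∨ ¬p1   — eliminate →
= ¬(¬((¬p4 ∨ p2 ∨ p4) ∧ (¬(p2 ∨ p4) ∨ p4)) ∨ ¬p2) ∨ ¬p1   — eliminate →
= (¬¬((¬p4 ∨ p2 ∨ p4) ∧ (¬(p2 ∨ p4) ∨ p4)) ∧ ¬¬p2) ∨ ¬p1   — De Morgan
= ((¬p4 ∨ p2 ∨ p4) ∧ (¬(p2 ∨ p4) ∨ p4) ∧ ¬¬p2) ∨ ¬p1   — double negation
= ((¬p4 ∨ p2 ∨ p4) ∧ ((¬p2 ∧ ¬p4) ∨ p4) ∧ ¬¬p2) ∨ ¬p1   — De Morgan
= ((¬p4 ∨ p2 ∨ p4) ∧ ((¬p2 ∧ ¬p4) ∨ p4) ∧ p2) ∨ ¬p1   — double negation
= (¬p4 ∨ p2 ∨ p4 ∨ ¬p1) ∧ (¬p2 ∨ p4 ∨ ¬p1) ∧ (¬p4 ∨ p4 ∨ ¬p1) ∧ (p2 ∨ ¬p1)   — distribute ∨ over ∧
= (¬p2 ∨ p4 ∨ ¬p1) ∧ (p2 ∨ ¬p1)   — simplify

(¬p2 ∨ p4 ∨ ¬p1) ∧ (p2 ∨ ¬p1)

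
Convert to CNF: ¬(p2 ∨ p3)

¬p2 ∧ ¬p3

¬(p2 ∨ p3)
⇔ ¬p2 ∧ ¬p3   (De Morgan)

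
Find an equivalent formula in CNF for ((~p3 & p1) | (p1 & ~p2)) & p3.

((~p3 & p1) | (p1 & ~p2)) & p3
= (~p3 | p1) & (~p3 | ~p2) & (p1 | p1) & (p1 | ~p2) & p3   (distribute | over &)
= (~p3 | ~p2) & p1 & p3   (simplify)

(~p3 | ~p2) & p1 & p3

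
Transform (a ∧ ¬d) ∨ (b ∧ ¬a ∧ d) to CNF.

(a ∨ b) ∧ (a ∨ d) ∧ (¬d ∨ b) ∧ (¬d ∨ ¬a)

(a ∧ ¬d) ∨ (b ∧ ¬a ∧ d)
⇔ (a ∨ b) ∧ (a ∨ ¬a) ∧ (a ∨ d) ∧ (¬d ∨ b) ∧ (¬d ∨ ¬a) ∧ (¬d ∨ d)
⇔ (a ∨ b) ∧ (a ∨ d) ∧ (¬d ∨ b) ∧ (¬d ∨ ¬a)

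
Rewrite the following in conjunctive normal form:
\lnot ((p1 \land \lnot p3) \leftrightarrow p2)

\lnot ((p1 \land \lnot p3) \leftrightarrow p2)
⇔ \lnot (((p1 \land \lnot p3) \to p2) \land (p2 \to (p1 \land \lnot p3)))   — eliminate \leftrightarrow
⇔ \lnot ((\lnot (p1 \land \lnot p3) \lor p2) \land (p2 \to (p1 \land \lnot p3)))   — eliminate \to
⇔ \lnot ((\lnot (p1 \land \lnot p3) \lor p2) \land (\lnot p2 \lor (p1 \land \lnot p3)))   — eliminate \to
⇔ \lnot (\lnot (p1 \land \lnot p3) \lor p2) \lor \lnot (\lnot p2 \lor (p1 \land \lnot p3))   — De Morgan
⇔ (\lnot \lnot (p1 \land \lnot p3) \land \lnot p2) \lor \lnot (\lnot p2 \lor (p1 \land \lnot p3))   — De Morgan
⇔ (p1 \land \lnot p3 \land \lnot p2) \lor \lnot (\lnot p2 \lor (p1 \land \lnot p3))   — double negation
⇔ (p1 \land \lnot p3 \land \lnot p2) \lor (\lnot \lnot p2 \land \lnot (p1 \land \lnot p3))   — De Morgan
⇔ (p1 \land \lnot p3 \land \lnot p2) \lor (p2 \land \lnot (p1 \land \lnot p3))   — double negation
⇔ (p1 \land \lnot p3 \land \lnot p2) \lor (p2 \land (\lnot p1 \lor \lnot \lnot p3))   — De Morgan
⇔ (p1 \land \lnot p3 \land \lnot p2) \lor (p2 \land (\lnot p1 \lor p3))   — double negation
⇔ (p1 \lor p2) \land (p1 \lor \lnot p1 \lor p3) \land (\lnot p3 \lor p2) \land (\lnot p3 \lor \lnot p1 \lor p3) \land (\lnot p2 \lor p2) \land (\lnot p2 \lor \lnot p1 \lor p3)   — distribute \lor over \land
⇔ (p1 \lor p2) \land (\lnot p3 \lor p2) \land (\lnot p2 \lor \lnot p1 \lor p3)   — simplify

(p1 \lor p2) \land (\lnot p3 \lor p2) \land (\lnot p2 \lor \lnot p1 \lor p3)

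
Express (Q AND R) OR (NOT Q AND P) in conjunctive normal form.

(Q OR P) AND (R OR NOT Q) AND (R OR P)

(Q AND R) OR (NOT Q AND P)
≡ (Q OR NOT Q) AND (Q OR P) AND (R OR NOT Q) AND (R OR P)   [distribute OR over AND]
≡ (Q OR P) AND (R OR NOT Q) AND (R OR P)   [simplify]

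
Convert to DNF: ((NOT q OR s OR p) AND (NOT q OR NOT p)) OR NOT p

((NOT q OR s OR p) AND (NOT q OR NOT p)) OR NOT p
≡ (NOT q AND NOT q) OR (NOT q AND NOT p) OR (s AND NOT q) OR (s AND NOT p) OR (p AND NOT q) OR (p AND NOT p) OR NOT p   [distribute AND over OR]
≡ NOT q OR NOT p   [simplify]

NOT q OR NOT p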